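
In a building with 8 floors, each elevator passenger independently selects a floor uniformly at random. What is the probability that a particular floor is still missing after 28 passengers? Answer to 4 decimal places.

On each passenger the fixed floor fails to appear with probability 7/8.
P(still missing after 28) = (7/8)^28 = 0.02378.

0.0238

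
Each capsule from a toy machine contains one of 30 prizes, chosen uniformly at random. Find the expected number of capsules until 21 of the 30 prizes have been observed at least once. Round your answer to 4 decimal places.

34.9806

With k distinct prizes already seen, the next new one arrives after an expected 30/(30-k) capsules.
Sum over k = 0,...,20: E = 30/30 + 30/29 + 30/28 + ... + 30/11 + 30/10 = 34.98057.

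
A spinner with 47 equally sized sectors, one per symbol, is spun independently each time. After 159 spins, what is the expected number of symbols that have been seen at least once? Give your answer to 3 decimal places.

45.462

For each symbol, P(seen in 159 spins) = 1 - (46/47)^159 = 0.9673.
By linearity of expectation, E[distinct seen] = 47·(1 - (46/47)^159) = 45.4617.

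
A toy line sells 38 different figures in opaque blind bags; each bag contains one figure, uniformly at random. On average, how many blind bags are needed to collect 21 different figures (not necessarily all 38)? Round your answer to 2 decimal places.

29.96

With k distinct figures already seen, the next new one arrives after an expected 38/(38-k) blind bags.
Sum over k = 0,...,20: E = 38/38 + 38/37 + 38/36 + ... + 38/19 + 38/18 = 29.957.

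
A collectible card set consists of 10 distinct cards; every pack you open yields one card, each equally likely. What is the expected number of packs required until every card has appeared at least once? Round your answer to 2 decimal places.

Split into phases: going from k distinct to k+1 distinct takes on average 10/(10-k) packs.
E[T] = 10/10 + 10/9 + 10/8 + ... + 10/2 + 10/1 = 10·H_{10}.
H_{10} = 2.929, so E[T] = 29.290.

29.29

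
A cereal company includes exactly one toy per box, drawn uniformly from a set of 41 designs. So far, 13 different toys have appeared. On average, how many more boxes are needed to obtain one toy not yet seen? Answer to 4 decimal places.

1.4643

The number of boxes until the next new toy is geometric with success probability 28/41, so its mean is 41/28.
E = 41/28 = 1.46429.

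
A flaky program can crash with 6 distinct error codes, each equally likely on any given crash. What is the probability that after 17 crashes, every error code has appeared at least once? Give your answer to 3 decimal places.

0.745

Let A_i be the event that error code i is missing after 17 crashes. By inclusion–exclusion on the A_i,
P(all seen) = Σ_{j=0}^{6} (-1)^j C(6,j)((6-j)/6)^17
= 1.0000 - 0.2704 + 0.0152 - 0.0002 + 0.0000 - 0.0000 + 0.0000
= 0.7446.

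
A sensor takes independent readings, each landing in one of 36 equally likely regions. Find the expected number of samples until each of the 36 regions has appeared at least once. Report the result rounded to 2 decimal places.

150.28

The wait to go from k to k+1 distinct regions is geometric with mean 36/(36-k).
E[T] = 36/36 + 36/35 + 36/34 + ... + 36/2 + 36/1 = 36·H_{36}.
H_{36} = 4.175, so E[T] = 150.284.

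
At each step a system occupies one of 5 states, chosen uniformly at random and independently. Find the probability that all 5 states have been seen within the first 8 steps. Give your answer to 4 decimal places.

Let A_i be the event that state i is missing after 8 steps. By inclusion–exclusion on the A_i,
P(all seen) = Σ_{j=0}^{5} (-1)^j C(5,j)((5-j)/5)^8
= 1.00000 - 0.83886 + 0.16796 - 0.00655 + 0.00001 - 0.00000
= 0.32256.

0.3226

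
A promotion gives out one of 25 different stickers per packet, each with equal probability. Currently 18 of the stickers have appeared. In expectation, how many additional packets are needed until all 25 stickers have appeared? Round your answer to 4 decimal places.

64.8214

With k distinct stickers already seen, the next new one takes an expected 25/(25-k) packets.
Sum over k = 18,...,24: E = 25/7 + 25/6 + 25/5 + ... + 25/2 + 25/1 = 64.82143.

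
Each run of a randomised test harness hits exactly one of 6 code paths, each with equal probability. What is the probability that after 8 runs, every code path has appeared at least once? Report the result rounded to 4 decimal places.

Let A_i be the event that code path i is missing after 8 runs. By inclusion–exclusion on the A_i,
P(all seen) = Σ_{j=0}^{6} (-1)^j C(6,j)((6-j)/6)^8
= 1.00000 - 1.39541 + 0.58528 - 0.07813 + 0.00229 - 0.00000 + 0.00000
= 0.11403.

0.1140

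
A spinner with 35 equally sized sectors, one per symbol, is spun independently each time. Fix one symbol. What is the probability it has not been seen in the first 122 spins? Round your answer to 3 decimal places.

0.029

Each spin misses the fixed symbol with probability (35-1)/35 = 34/35, independently.
P(still missing after 122) = (34/35)^122 = 0.0291.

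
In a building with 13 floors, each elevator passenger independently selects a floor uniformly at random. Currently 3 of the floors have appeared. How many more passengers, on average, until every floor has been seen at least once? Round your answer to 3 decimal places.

38.077

The wait to go from k to k+1 distinct floors is geometric with mean 13/(13-k).
Sum over k = 3,...,12: E = 13/10 + 13/9 + 13/8 + ... + 13/2 + 13/1 = 38.0766.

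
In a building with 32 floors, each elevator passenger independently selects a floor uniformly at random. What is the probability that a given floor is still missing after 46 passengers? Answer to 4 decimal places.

On each passenger the fixed floor fails to appear with probability 31/32.
P(still missing after 46) = (31/32)^46 = 0.23213.

0.2321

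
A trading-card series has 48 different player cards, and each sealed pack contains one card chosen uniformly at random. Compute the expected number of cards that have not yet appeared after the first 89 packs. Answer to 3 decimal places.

For each card, P(unseen after 89) = (47/48)^89 = 0.1535.
By linearity of expectation, E[unseen] = 48·(47/48)^89 = 7.3702.

7.370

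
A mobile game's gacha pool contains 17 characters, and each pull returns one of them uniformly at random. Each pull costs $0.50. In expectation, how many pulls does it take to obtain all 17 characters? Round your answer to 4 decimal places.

After k distinct characters have appeared, the next pull gives a new one with probability (17-k)/17, so the expected wait for the (k+1)-th is 17/(17-k).
E[T] = 17/17 + 17/16 + 17/15 + ... + 17/2 + 17/1 = 17·H_{17}.
H_{17} = 3.43955, so E[T] = 58.47239.

58.4724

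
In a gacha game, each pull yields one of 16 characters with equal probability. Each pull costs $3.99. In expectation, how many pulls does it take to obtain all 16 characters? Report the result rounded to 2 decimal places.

Split into phases: going from k distinct to k+1 distinct takes on average 16/(16-k) pulls.
E[T] = 16/16 + 16/15 + 16/14 + ... + 16/2 + 16/1 = 16·H_{16}.
H_{16} = 3.381, so E[T] = 54.092.

54.09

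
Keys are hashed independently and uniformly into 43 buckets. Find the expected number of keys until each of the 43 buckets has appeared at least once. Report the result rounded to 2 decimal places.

187.05

Split into phases: going from k distinct to k+1 distinct takes on average 43/(43-k) keys.
E[T] = 43/43 + 43/42 + 43/41 + ... + 43/2 + 43/1 = 43·H_{43}.
H_{43} = 4.350, so E[T] = 187.050.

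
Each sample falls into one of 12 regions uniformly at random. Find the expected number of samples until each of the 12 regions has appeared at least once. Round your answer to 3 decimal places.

The wait to go from k to k+1 distinct regions is geometric with mean 12/(12-k).
E[T] = 12/12 + 12/11 + 12/10 + ... + 12/2 + 12/1 = 12·H_{12}.
H_{12} = 3.1032, so E[T] = 37.2385.

37.239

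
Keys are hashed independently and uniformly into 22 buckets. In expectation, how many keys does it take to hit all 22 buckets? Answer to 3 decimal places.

After k distinct buckets have appeared, the next key gives a new one with probability (22-k)/22, so the expected wait for the (k+1)-th is 22/(22-k).
E[T] = 22/22 + 22/21 + 22/20 + ... + 22/2 + 22/1 = 22·H_{22}.
H_{22} = 3.6908, so E[T] = 81.1979.

81.198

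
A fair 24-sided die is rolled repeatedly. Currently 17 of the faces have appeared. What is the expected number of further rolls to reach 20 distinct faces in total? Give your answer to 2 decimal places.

From k distinct to k+1 distinct takes on average 24/(24-k) rolls.
Sum over k = 17,...,19: E = 24/7 + 24/6 + 24/5 = 12.229.

12.23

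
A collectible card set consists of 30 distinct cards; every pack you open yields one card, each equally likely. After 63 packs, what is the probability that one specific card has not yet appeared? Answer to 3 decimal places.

0.118

Each pack misses the fixed card with probability (30-1)/30 = 29/30, independently.
P(still missing after 63) = (29/30)^63 = 0.1182.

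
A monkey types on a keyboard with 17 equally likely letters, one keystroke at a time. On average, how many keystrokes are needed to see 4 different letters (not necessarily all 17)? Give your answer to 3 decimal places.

With k distinct letters already seen, the next new one arrives after an expected 17/(17-k) keystrokes.
Sum over k = 0,...,3: E = 17/17 + 17/16 + 17/15 + 17/14 = 4.4101.

4.410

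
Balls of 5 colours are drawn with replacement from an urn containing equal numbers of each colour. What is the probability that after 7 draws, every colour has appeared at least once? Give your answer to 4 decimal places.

0.2150

Let A_i be the event that colour i is missing after 7 draws. By inclusion–exclusion on the A_i,
P(all seen) = Σ_{j=0}^{5} (-1)^j C(5,j)((5-j)/5)^7
= 1.00000 - 1.04858 + 0.27994 - 0.01638 + 0.00006 - 0.00000
= 0.21504.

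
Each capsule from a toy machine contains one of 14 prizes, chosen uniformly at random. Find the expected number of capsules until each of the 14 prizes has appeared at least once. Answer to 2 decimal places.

Split into phases: going from k distinct to k+1 distinct takes on average 14/(14-k) capsules.
E[T] = 14/14 + 14/13 + 14/12 + ... + 14/2 + 14/1 = 14·H_{14}.
H_{14} = 3.252, so E[T] = 45.522.

45.52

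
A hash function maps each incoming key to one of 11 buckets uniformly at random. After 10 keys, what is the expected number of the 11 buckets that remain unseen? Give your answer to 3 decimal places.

4.241

For each bucket, P(unseen after 10) = (10/11)^10 = 0.3855.
By linearity of expectation, E[unseen] = 11·(10/11)^10 = 4.2410.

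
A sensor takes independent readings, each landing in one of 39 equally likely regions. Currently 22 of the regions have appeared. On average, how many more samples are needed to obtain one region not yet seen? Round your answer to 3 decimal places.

2.294

The number of samples until the next new region is geometric with success probability 17/39, so its mean is 39/17.
E = 39/17 = 2.2941.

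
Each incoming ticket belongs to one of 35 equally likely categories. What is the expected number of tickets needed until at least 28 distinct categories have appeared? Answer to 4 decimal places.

54.3873

Going from k to k+1 distinct takes a geometric number of tickets with mean 35/(35-k).
Sum over k = 0,...,27: E = 35/35 + 35/34 + 35/33 + ... + 35/9 + 35/8 = 54.38735.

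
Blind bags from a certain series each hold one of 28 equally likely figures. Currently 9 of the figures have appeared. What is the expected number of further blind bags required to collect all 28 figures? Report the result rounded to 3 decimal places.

With k distinct figures already seen, the next new one takes an expected 28/(28-k) blind bags.
Sum over k = 9,...,27: E = 28/19 + 28/18 + 28/17 + ... + 28/2 + 28/1 = 99.3367.

99.337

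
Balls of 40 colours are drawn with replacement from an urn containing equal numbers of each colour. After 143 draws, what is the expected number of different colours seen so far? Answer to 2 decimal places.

For each colour, P(seen in 143 draws) = 1 - (39/40)^143 = 0.973.
By linearity of expectation, E[distinct seen] = 40·(1 - (39/40)^143) = 38.929.

38.93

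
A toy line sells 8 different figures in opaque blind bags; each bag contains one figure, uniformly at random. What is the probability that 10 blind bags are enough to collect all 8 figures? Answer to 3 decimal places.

Let A_i be the event that figure i is missing after 10 blind bags. By inclusion–exclusion on the A_i,
P(all seen) = Σ_{j=0}^{8} (-1)^j C(8,j)((8-j)/8)^10
= 1.0000 - 2.1046 + 1.5768 - 0.5093 + 0.0684 - 0.0031 + 0.0000 - 0.0000 + 0.0000
= 0.0282.

0.028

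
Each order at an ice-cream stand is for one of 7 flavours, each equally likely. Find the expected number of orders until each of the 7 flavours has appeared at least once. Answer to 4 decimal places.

18.1500

The wait to go from k to k+1 distinct flavours is geometric with mean 7/(7-k).
E[T] = 7/7 + 7/6 + 7/5 + ... + 7/2 + 7/1 = 7·H_{7}.
H_{7} = 2.59286, so E[T] = 18.15000.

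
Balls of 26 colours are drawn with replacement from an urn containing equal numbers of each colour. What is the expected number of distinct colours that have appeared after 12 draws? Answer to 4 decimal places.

9.7605

For each colour, P(seen in 12 draws) = 1 - (25/26)^12 = 0.37540.
By linearity of expectation, E[distinct seen] = 26·(1 - (25/26)^12) = 9.76048.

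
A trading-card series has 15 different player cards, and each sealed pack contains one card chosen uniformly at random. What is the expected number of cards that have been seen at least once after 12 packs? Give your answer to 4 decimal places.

8.4456

For each card, P(seen in 12 packs) = 1 - (14/15)^12 = 0.56304.
By linearity of expectation, E[distinct seen] = 15·(1 - (14/15)^12) = 8.44561.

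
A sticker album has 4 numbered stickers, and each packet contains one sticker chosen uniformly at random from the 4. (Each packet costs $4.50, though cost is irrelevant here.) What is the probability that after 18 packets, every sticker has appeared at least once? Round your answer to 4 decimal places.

0.9775

By inclusion–exclusion over which stickers are missing,
P(all seen) = Σ_{j=0}^{4} (-1)^j C(4,j)((4-j)/4)^18
= 1.00000 - 0.02255 + 0.00002 - 0.00000 + 0.00000
= 0.97747.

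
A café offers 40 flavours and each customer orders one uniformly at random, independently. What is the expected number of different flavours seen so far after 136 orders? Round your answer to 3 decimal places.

For each flavour, P(seen in 136 orders) = 1 - (39/40)^136 = 0.9680.
By linearity of expectation, E[distinct seen] = 40·(1 - (39/40)^136) = 38.7215.

38.722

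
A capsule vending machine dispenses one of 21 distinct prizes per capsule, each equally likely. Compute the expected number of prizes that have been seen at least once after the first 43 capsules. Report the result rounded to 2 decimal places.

For each prize, P(seen in 43 capsules) = 1 - (20/21)^43 = 0.877.
By linearity of expectation, E[distinct seen] = 21·(1 - (20/21)^43) = 18.423.

18.42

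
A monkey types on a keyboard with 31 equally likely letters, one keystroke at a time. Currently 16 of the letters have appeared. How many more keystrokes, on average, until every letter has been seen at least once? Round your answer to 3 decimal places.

102.865

With k distinct letters already seen, the next new one takes an expected 31/(31-k) keystrokes.
Sum over k = 16,...,30: E = 31/15 + 31/14 + 31/13 + ... + 31/2 + 31/1 = 102.8651.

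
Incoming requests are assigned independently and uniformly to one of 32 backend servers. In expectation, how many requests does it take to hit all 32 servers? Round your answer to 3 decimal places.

129.872

Split into phases: going from k distinct to k+1 distinct takes on average 32/(32-k) requests.
E[T] = 32/32 + 32/31 + 32/30 + ... + 32/2 + 32/1 = 32·H_{32}.
H_{32} = 4.0585, so E[T] = 129.8718.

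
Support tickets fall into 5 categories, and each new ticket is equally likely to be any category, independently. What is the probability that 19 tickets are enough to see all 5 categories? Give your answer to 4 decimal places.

By inclusion–exclusion over which categories are missing,
P(all seen) = Σ_{j=0}^{5} (-1)^j C(5,j)((5-j)/5)^19
= 1.00000 - 0.07206 + 0.00061 - 0.00000 + 0.00000 - 0.00000
= 0.92855.

0.9286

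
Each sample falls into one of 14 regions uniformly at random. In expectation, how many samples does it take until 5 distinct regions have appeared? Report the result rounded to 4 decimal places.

5.9163

With k distinct regions already seen, the next new one arrives after an expected 14/(14-k) samples.
Sum over k = 0,...,4: E = 14/14 + 14/13 + 14/12 + 14/11 + 14/10 = 5.91632.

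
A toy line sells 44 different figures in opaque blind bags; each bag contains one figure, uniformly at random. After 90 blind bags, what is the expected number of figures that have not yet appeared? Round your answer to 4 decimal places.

5.5574

For each figure, P(unseen after 90) = (43/44)^90 = 0.12630.
By linearity of expectation, E[unseen] = 44·(43/44)^90 = 5.55741.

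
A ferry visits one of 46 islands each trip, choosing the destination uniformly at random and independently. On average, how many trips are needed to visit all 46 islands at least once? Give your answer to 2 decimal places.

203.17

The wait to go from k to k+1 distinct islands is geometric with mean 46/(46-k).
E[T] = 46/46 + 46/45 + 46/44 + ... + 46/2 + 46/1 = 46·H_{46}.
H_{46} = 4.417, so E[T] = 203.168.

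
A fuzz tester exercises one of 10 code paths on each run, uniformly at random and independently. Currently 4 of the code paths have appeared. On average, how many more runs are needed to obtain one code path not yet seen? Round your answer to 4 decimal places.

Each run yields a new code path with probability (10-4)/10 = 6/10, so the wait is geometric with mean 10/6.
E = 10/6 = 1.66667.

1.6667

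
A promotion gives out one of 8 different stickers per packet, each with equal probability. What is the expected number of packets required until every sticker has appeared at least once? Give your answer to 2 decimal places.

21.74

Split into phases: going from k distinct to k+1 distinct takes on average 8/(8-k) packets.
E[T] = 8/8 + 8/7 + 8/6 + ... + 8/2 + 8/1 = 8·H_{8}.
H_{8} = 2.718, so E[T] = 21.743.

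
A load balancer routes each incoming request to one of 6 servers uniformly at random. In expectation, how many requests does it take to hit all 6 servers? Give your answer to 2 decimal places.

14.70

Split into phases: going from k distinct to k+1 distinct takes on average 6/(6-k) requests.
E[T] = 6/6 + 6/5 + 6/4 + 6/3 + 6/2 + 6/1 = 6·H_{6}.
H_{6} = 2.450, so E[T] = 14.700.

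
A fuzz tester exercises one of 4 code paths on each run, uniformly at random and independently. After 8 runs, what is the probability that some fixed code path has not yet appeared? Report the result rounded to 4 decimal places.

0.1001

On each run the fixed code path fails to appear with probability 3/4.
P(still missing after 8) = (3/4)^8 = 0.10011.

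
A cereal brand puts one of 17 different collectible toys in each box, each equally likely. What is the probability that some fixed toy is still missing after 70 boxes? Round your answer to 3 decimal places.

0.014

On each box the fixed toy fails to appear with probability 16/17.
P(still missing after 70) = (16/17)^70 = 0.0144.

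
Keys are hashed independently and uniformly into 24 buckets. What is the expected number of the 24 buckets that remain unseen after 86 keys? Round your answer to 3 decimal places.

0.618

For each bucket, P(unseen after 86) = (23/24)^86 = 0.0257.
By linearity of expectation, E[unseen] = 24·(23/24)^86 = 0.6175.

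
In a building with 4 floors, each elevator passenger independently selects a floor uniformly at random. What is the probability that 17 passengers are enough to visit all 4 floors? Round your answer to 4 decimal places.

0.9700

Let A_i be the event that floor i is missing after 17 passengers. By inclusion–exclusion on the A_i,
P(all seen) = Σ_{j=0}^{4} (-1)^j C(4,j)((4-j)/4)^17
= 1.00000 - 0.03007 + 0.00005 - 0.00000 + 0.00000
= 0.96998.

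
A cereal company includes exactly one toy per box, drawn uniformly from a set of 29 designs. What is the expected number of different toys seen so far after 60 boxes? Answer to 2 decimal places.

For each toy, P(seen in 60 boxes) = 1 - (28/29)^60 = 0.878.
By linearity of expectation, E[distinct seen] = 29·(1 - (28/29)^60) = 25.468.

25.47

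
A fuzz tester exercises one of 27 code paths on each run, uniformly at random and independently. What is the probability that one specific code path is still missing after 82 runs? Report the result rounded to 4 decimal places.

0.0453

Each run misses the fixed code path with probability (27-1)/27 = 26/27, independently.
P(still missing after 82) = (26/27)^82 = 0.04529.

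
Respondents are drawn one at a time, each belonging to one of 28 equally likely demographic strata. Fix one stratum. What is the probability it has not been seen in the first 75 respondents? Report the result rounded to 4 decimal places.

On each respondent the fixed stratum fails to appear with probability 27/28.
P(still missing after 75) = (27/28)^75 = 0.06538.

0.0654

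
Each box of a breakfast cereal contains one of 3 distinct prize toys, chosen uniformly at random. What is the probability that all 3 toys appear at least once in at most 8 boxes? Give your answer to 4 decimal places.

Let A_i be the event that toy i is missing after 8 boxes. By inclusion–exclusion on the A_i,
P(all seen) = Σ_{j=0}^{3} (-1)^j C(3,j)((3-j)/3)^8
= 1.00000 - 0.11706 + 0.00046 - 0.00000
= 0.88340.

0.8834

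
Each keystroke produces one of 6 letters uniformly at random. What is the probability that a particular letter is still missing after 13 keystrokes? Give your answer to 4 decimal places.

0.0935

Each keystroke misses the fixed letter with probability (6-1)/6 = 5/6, independently.
P(still missing after 13) = (5/6)^13 = 0.09346.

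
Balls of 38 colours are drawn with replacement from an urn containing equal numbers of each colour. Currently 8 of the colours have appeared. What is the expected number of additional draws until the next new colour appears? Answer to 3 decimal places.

The number of draws until the next new colour is geometric with success probability 30/38, so its mean is 38/30.
E = 38/30 = 1.2667.

1.267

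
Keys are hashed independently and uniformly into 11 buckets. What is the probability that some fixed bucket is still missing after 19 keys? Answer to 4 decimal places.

0.1635

Each key misses the fixed bucket with probability (11-1)/11 = 10/11, independently.
P(still missing after 19) = (10/11)^19 = 0.16351.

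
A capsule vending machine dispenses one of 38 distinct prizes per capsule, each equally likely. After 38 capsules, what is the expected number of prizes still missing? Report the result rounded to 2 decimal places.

For each prize, P(unseen after 38) = (37/38)^38 = 0.363.
By linearity of expectation, E[unseen] = 38·(37/38)^38 = 13.793.

13.79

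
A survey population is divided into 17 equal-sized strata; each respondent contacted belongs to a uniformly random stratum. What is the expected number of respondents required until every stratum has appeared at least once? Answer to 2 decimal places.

58.47

After k distinct strata have appeared, the next respondent gives a new one with probability (17-k)/17, so the expected wait for the (k+1)-th is 17/(17-k).
E[T] = 17/17 + 17/16 + 17/15 + ... + 17/2 + 17/1 = 17·H_{17}.
H_{17} = 3.440, so E[T] = 58.472.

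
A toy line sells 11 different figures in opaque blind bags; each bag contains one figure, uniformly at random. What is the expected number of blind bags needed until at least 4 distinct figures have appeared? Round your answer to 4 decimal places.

4.6972

With k distinct figures already seen, the next new one arrives after an expected 11/(11-k) blind bags.
Sum over k = 0,...,3: E = 11/11 + 11/10 + 11/9 + 11/8 = 4.69722.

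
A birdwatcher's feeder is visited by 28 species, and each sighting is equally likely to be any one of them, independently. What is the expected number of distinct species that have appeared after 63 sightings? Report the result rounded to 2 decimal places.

25.17

For each species, P(seen in 63 sightings) = 1 - (27/28)^63 = 0.899.
By linearity of expectation, E[distinct seen] = 28·(1 - (27/28)^63) = 25.168.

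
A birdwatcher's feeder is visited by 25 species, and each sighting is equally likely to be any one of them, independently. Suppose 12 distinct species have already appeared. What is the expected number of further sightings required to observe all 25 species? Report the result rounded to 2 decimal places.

79.50

With k distinct species already seen, the next new one takes an expected 25/(25-k) sightings.
Sum over k = 12,...,24: E = 25/13 + 25/12 + 25/11 + ... + 25/2 + 25/1 = 79.503.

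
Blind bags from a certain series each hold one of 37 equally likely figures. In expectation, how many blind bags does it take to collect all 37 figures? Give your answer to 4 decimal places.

Split into phases: going from k distinct to k+1 distinct takes on average 37/(37-k) blind bags.
E[T] = 37/37 + 37/36 + 37/35 + ... + 37/2 + 37/1 = 37·H_{37}.
H_{37} = 4.20159, so E[T] = 155.45869.

155.4587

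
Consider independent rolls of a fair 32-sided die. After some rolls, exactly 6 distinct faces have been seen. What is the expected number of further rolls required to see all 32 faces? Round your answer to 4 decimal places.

The wait to go from k to k+1 distinct faces is geometric with mean 32/(32-k).
Sum over k = 6,...,31: E = 32/26 + 32/25 + 32/24 + ... + 32/2 + 32/1 = 123.34143.

123.3414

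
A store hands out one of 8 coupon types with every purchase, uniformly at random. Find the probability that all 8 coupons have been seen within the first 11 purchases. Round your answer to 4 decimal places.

0.0558

By inclusion–exclusion over which coupons are missing,
P(all seen) = Σ_{j=0}^{8} (-1)^j C(8,j)((8-j)/8)^11
= 1.00000 - 1.84153 + 1.18258 - 0.31832 + 0.03418 - 0.00115 + 0.00001 - 0.00000 + 0.00000
= 0.05576.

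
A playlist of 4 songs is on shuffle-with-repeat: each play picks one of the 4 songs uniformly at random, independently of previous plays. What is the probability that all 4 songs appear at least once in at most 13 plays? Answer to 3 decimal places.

0.906

Let A_i be the event that song i is missing after 13 plays. By inclusion–exclusion on the A_i,
P(all seen) = Σ_{j=0}^{4} (-1)^j C(4,j)((4-j)/4)^13
= 1.0000 - 0.0950 + 0.0007 - 0.0000 + 0.0000
= 0.9057.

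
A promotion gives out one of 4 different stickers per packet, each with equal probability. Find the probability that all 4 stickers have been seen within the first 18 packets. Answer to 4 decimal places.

Let A_i be the event that sticker i is missing after 18 packets. By inclusion–exclusion on the A_i,
P(all seen) = Σ_{j=0}^{4} (-1)^j C(4,j)((4-j)/4)^18
= 1.00000 - 0.02255 + 0.00002 - 0.00000 + 0.00000
= 0.97747.

0.9775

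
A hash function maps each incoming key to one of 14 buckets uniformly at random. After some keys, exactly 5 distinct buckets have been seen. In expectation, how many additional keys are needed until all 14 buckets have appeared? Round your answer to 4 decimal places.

The wait to go from k to k+1 distinct buckets is geometric with mean 14/(14-k).
Sum over k = 5,...,13: E = 14/9 + 14/8 + 14/7 + ... + 14/2 + 14/1 = 39.60556.

39.6056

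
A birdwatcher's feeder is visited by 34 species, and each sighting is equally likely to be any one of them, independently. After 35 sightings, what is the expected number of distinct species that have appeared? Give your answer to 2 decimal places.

For each species, P(seen in 35 sightings) = 1 - (33/34)^35 = 0.648.
By linearity of expectation, E[distinct seen] = 34·(1 - (33/34)^35) = 22.041.

22.04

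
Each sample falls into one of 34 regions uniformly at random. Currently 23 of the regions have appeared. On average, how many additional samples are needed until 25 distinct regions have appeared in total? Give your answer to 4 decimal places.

From k distinct to k+1 distinct takes on average 34/(34-k) samples.
Sum over k = 23,...,24: E = 34/11 + 34/10 = 6.49091.

6.4909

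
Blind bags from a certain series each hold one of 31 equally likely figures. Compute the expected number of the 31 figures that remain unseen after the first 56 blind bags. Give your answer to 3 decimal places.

For each figure, P(unseen after 56) = (30/31)^56 = 0.1594.
By linearity of expectation, E[unseen] = 31·(30/31)^56 = 4.9419.

4.942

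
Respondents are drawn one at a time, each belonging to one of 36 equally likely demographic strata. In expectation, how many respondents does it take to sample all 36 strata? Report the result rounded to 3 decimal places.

The wait to go from k to k+1 distinct strata is geometric with mean 36/(36-k).
E[T] = 36/36 + 36/35 + 36/34 + ... + 36/2 + 36/1 = 36·H_{36}.
H_{36} = 4.1746, so E[T] = 150.2841.

150.284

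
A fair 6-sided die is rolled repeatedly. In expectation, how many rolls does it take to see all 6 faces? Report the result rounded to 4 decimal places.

14.7000

Split into phases: going from k distinct to k+1 distinct takes on average 6/(6-k) rolls.
E[T] = 6/6 + 6/5 + 6/4 + 6/3 + 6/2 + 6/1 = 6·H_{6}.
H_{6} = 2.45000, so E[T] = 14.70000.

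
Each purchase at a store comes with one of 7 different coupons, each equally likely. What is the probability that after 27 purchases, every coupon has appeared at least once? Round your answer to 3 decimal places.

By inclusion–exclusion over which coupons are missing,
P(all seen) = Σ_{j=0}^{7} (-1)^j C(7,j)((7-j)/7)^27
= 1.0000 - 0.1090 + 0.0024 - 0.0000 + 0.0000 - 0.0000 + 0.0000 - 0.0000
= 0.8933.

0.893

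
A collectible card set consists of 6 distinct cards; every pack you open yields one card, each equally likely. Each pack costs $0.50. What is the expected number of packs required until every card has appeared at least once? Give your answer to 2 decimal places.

14.70

Split into phases: going from k distinct to k+1 distinct takes on average 6/(6-k) packs.
E[T] = 6/6 + 6/5 + 6/4 + 6/3 + 6/2 + 6/1 = 6·H_{6}.
H_{6} = 2.450, so E[T] = 14.700.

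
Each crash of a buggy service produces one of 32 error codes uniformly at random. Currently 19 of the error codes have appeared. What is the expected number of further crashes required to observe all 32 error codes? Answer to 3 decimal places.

The wait to go from k to k+1 distinct error codes is geometric with mean 32/(32-k).
Sum over k = 19,...,31: E = 32/13 + 32/12 + 32/11 + ... + 32/2 + 32/1 = 101.7643.

101.764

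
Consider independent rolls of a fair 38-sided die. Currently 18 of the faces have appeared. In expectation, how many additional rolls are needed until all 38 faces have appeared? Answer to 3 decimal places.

From k distinct to k+1 distinct takes on average 38/(38-k) rolls.
Sum over k = 18,...,37: E = 38/20 + 38/19 + 38/18 + ... + 38/2 + 38/1 = 136.7141.

136.714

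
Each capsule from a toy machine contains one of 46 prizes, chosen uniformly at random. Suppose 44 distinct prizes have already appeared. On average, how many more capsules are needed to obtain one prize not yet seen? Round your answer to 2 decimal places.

23.00

The number of capsules until the next new prize is geometric with success probability 2/46, so its mean is 46/2.
E = 46/2 = 23.000.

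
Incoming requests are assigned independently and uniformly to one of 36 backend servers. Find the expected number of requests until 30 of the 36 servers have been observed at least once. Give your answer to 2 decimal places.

With k distinct servers already seen, the next new one arrives after an expected 36/(36-k) requests.
Sum over k = 0,...,29: E = 36/36 + 36/35 + 36/34 + ... + 36/8 + 36/7 = 62.084.

62.08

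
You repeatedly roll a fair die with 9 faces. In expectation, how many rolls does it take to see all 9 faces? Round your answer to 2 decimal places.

25.46

After k distinct faces have appeared, the next roll gives a new one with probability (9-k)/9, so the expected wait for the (k+1)-th is 9/(9-k).
E[T] = 9/9 + 9/8 + 9/7 + ... + 9/2 + 9/1 = 9·H_{9}.
H_{9} = 2.829, so E[T] = 25.461.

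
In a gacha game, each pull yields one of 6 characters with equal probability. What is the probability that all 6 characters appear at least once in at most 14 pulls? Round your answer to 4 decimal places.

0.5828

Let A_i be the event that character i is missing after 14 pulls. By inclusion–exclusion on the A_i,
P(all seen) = Σ_{j=0}^{6} (-1)^j C(6,j)((6-j)/6)^14
= 1.00000 - 0.46732 + 0.05138 - 0.00122 + 0.00000 - 0.00000 + 0.00000
= 0.58285.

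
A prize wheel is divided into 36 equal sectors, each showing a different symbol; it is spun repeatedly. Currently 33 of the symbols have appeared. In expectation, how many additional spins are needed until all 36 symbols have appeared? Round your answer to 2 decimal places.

The wait to go from k to k+1 distinct symbols is geometric with mean 36/(36-k).
Sum over k = 33,...,35: E = 36/3 + 36/2 + 36/1 = 66.000.

66.00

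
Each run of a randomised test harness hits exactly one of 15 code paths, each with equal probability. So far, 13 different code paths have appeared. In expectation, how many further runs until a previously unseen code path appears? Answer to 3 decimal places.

7.500

Each run yields a new code path with probability (15-13)/15 = 2/15, so the wait is geometric with mean 15/2.
E = 15/2 = 7.5000.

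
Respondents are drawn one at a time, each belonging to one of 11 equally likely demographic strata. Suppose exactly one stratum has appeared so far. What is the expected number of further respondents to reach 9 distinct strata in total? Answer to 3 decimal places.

15.719

The wait to go from k to k+1 distinct strata is geometric with mean 11/(11-k).
Sum over k = 1,...,8: E = 11/10 + 11/9 + 11/8 + ... + 11/4 + 11/3 = 15.7187.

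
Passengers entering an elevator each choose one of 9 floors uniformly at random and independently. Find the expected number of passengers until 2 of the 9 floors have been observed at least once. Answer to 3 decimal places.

2.125

With k distinct floors already seen, the next new one arrives after an expected 9/(9-k) passengers.
Sum over k = 0,...,1: E = 9/9 + 9/8 = 2.1250.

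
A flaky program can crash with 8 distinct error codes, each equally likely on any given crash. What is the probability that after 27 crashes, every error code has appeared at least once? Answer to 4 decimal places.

Let A_i be the event that error code i is missing after 27 crashes. By inclusion–exclusion on the A_i,
P(all seen) = Σ_{j=0}^{8} (-1)^j C(8,j)((8-j)/8)^27
= 1.00000 - 0.21742 + 0.01185 - 0.00017 + 0.00000 - 0.00000 + 0.00000 - 0.00000 + 0.00000
= 0.79426.

0.7943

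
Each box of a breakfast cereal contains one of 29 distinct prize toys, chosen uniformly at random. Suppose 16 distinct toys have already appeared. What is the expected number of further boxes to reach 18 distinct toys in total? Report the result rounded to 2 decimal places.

The wait to go from k to k+1 distinct toys is geometric with mean 29/(29-k).
Sum over k = 16,...,17: E = 29/13 + 29/12 = 4.647.

4.65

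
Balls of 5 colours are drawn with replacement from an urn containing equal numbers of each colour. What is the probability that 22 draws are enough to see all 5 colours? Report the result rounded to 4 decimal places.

0.9632

Let A_i be the event that colour i is missing after 22 draws. By inclusion–exclusion on the A_i,
P(all seen) = Σ_{j=0}^{5} (-1)^j C(5,j)((5-j)/5)^22
= 1.00000 - 0.03689 + 0.00013 - 0.00000 + 0.00000 - 0.00000
= 0.96324.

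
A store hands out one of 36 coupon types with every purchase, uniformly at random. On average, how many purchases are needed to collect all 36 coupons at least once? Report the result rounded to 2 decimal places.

The wait to go from k to k+1 distinct coupons is geometric with mean 36/(36-k).
E[T] = 36/36 + 36/35 + 36/34 + ... + 36/2 + 36/1 = 36·H_{36}.
H_{36} = 4.175, so E[T] = 150.284.

150.28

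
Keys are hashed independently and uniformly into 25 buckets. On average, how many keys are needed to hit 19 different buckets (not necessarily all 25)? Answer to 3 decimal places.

34.149

With k distinct buckets already seen, the next new one arrives after an expected 25/(25-k) keys.
Sum over k = 0,...,18: E = 25/25 + 25/24 + 25/23 + ... + 25/8 + 25/7 = 34.1490.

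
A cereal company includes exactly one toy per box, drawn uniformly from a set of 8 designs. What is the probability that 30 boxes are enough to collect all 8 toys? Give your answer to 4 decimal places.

Let A_i be the event that toy i is missing after 30 boxes. By inclusion–exclusion on the A_i,
P(all seen) = Σ_{j=0}^{8} (-1)^j C(8,j)((8-j)/8)^30
= 1.00000 - 0.14566 + 0.00500 - 0.00004 + 0.00000 - 0.00000 + 0.00000 - 0.00000 + 0.00000
= 0.85930.

0.8593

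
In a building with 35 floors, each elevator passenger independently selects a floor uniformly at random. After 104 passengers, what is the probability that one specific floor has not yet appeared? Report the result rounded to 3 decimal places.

On each passenger the fixed floor fails to appear with probability 34/35.
P(still missing after 104) = (34/35)^104 = 0.0491.

0.049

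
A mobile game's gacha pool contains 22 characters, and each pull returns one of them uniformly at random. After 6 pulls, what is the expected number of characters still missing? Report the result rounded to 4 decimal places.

For each character, P(unseen after 6) = (21/22)^6 = 0.75645.
By linearity of expectation, E[unseen] = 22·(21/22)^6 = 16.64188.

16.6419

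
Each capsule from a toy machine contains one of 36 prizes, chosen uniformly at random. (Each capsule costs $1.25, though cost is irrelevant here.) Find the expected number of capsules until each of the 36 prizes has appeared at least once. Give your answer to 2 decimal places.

The wait to go from k to k+1 distinct prizes is geometric with mean 36/(36-k).
E[T] = 36/36 + 36/35 + 36/34 + ... + 36/2 + 36/1 = 36·H_{36}.
H_{36} = 4.175, so E[T] = 150.284.

150.28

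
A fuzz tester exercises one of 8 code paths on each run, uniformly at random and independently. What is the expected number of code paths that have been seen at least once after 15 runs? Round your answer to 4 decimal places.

For each code path, P(seen in 15 runs) = 1 - (7/8)^15 = 0.86507.
By linearity of expectation, E[distinct seen] = 8·(1 - (7/8)^15) = 6.92053.

6.9205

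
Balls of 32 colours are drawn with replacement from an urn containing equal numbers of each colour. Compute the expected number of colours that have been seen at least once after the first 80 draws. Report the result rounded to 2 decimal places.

29.48

For each colour, P(seen in 80 draws) = 1 - (31/32)^80 = 0.921.
By linearity of expectation, E[distinct seen] = 32·(1 - (31/32)^80) = 29.476.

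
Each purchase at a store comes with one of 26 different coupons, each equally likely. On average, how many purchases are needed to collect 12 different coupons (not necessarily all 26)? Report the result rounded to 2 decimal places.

With k distinct coupons already seen, the next new one arrives after an expected 26/(26-k) purchases.
Sum over k = 0,...,11: E = 26/26 + 26/25 + 26/24 + ... + 26/16 + 26/15 = 15.674.

15.67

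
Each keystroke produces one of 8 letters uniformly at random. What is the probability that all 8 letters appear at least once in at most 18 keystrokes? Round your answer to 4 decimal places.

0.4231

Let A_i be the event that letter i is missing after 18 keystrokes. By inclusion–exclusion on the A_i,
P(all seen) = Σ_{j=0}^{8} (-1)^j C(8,j)((8-j)/8)^18
= 1.00000 - 0.72316 + 0.15786 - 0.01186 + 0.00027 - 0.00000 + 0.00000 - 0.00000 + 0.00000
= 0.42310.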